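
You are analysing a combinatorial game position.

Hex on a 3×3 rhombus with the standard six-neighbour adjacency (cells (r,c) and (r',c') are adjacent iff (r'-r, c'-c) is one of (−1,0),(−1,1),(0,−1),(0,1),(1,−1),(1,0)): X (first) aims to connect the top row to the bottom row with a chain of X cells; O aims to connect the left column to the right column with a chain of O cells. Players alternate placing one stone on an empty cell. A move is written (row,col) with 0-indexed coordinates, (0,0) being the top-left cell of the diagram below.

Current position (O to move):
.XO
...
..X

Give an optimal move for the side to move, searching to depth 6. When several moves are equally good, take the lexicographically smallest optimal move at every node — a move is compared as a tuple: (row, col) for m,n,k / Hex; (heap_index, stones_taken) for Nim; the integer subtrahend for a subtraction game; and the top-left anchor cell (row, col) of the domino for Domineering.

ply 1, O at .XO/.../..X | (0,0)=-1→OXO/.../..X; (1,0)=-1→.XO/O../..X; (1,1)=+1→.XO/.O./..X*; (1,2)=-1→.XO/..O/..X; (2,0)=-1→.XO/.../O.X; (2,1)=-1→.XO/.../.OX
ply 2, X at .XO/.O./..X | (0,0)=-1→XXO/.O./..X*; (1,0)=-1→.XO/XO./..X; (1,2)=-1→.XO/.OX/..X; (2,0)=-1→.XO/.O./X.X; (2,1)=-1→.XO/.O./.XX
ply 3, O at XXO/.O./..X | (1,0)=+1→XXO/OO./..X*; (1,2)=+1→XXO/.OO/..X; (2,0)=+1→XXO/.O./O.X; (2,1)=+1→XXO/.O./.OX
ply 4: XXO/OO./..X is terminal -1 (X); from .XO/.../..X depth 6

O's best at [.XO/.../..X]: (1,1)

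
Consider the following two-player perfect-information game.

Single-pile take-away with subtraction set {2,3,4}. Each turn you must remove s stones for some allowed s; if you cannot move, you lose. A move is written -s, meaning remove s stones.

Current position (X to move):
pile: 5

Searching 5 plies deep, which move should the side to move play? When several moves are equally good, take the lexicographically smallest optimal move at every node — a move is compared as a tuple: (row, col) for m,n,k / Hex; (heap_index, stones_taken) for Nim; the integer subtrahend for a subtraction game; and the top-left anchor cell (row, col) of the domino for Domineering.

[5] X move#1: -2:-1/3, -3:-1/2, -4:+1/1*
[1] end (terminal -1, O#2); searched 5 to 5

X's best at [5]: -4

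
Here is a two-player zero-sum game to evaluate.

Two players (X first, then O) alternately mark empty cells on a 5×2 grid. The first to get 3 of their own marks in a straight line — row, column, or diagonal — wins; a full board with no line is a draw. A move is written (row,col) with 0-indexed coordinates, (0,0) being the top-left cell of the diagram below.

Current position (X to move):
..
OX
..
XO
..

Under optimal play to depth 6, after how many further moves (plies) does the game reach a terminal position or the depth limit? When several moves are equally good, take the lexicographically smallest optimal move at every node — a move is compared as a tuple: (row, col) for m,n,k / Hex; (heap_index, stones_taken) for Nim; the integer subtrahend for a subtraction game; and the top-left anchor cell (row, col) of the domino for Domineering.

PV length from [../OX/../XO/..]: 6 plies

ply 1, X at ../OX/../XO/.. | (0,0)=+0→X./OX/../XO/..*; (0,1)=+0→.X/OX/../XO/..; (2,0)=+0→../OX/X./XO/..; (2,1)=+0→../OX/.X/XO/..; (4,0)=+0→../OX/../XO/X.; (4,1)=+0→../OX/../XO/.X
ply 2, O at X./OX/../XO/.. | (0,1)=+0→XO/OX/../XO/..*; (2,0)=+0→X./OX/O./XO/..; (2,1)=+0→X./OX/.O/XO/..; (4,0)=+0→X./OX/../XO/O.; (4,1)=+0→X./OX/../XO/.O
ply 3, X at XO/OX/../XO/.. | (2,0)=+0→XO/OX/X./XO/..*; (2,1)=+0→XO/OX/.X/XO/..; (4,0)=+0→XO/OX/../XO/X.; (4,1)=+0→XO/OX/../XO/.X
ply 4, O at XO/OX/X./XO/.. | (2,1)=-1→XO/OX/XO/XO/..; (4,0)=+0→XO/OX/X./XO/O.*; (4,1)=-1→XO/OX/X./XO/.O
ply 5, X at XO/OX/X./XO/O. | (2,1)=+0→XO/OX/XX/XO/O.*; (4,1)=+0→XO/OX/X./XO/OX
ply 6, O at XO/OX/XX/XO/O. | (4,1)=+0→XO/OX/XX/XO/OO*
ply 7: XO/OX/XX/XO/OO is terminal +0 (X); from ../OX/../XO/.. depth 6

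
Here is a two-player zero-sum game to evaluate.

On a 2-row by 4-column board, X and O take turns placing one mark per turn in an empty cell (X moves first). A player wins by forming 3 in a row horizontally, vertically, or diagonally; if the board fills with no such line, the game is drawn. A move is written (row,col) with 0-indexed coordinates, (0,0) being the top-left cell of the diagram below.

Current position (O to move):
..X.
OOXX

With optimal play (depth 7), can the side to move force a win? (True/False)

O winning at [..X./OOXX]: False

p1 O@[..X./OOXX]: (0,0)[O.X./OOXX]+0* (0,1)[.OX./OOXX]+0 (0,3)[..XO/OOXX]+0
p2 X@[O.X./OOXX]: (0,1)[OXX./OOXX]+0* (0,3)[O.XX/OOXX]+0
p3 O@[OXX./OOXX]: (0,3)[OXXO/OOXX]+0*
p4 X@[OXXO/OOXX] terminal +0; root [..X./OOXX] d7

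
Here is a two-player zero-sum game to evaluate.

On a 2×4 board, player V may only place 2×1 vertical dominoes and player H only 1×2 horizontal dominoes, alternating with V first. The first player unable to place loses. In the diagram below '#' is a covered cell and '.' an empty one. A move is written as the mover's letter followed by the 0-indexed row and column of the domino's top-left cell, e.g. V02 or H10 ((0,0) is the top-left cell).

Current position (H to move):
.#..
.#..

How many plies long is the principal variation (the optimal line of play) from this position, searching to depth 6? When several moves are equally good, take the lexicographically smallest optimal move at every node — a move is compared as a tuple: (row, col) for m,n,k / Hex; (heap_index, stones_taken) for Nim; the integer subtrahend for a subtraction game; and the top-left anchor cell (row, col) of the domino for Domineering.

PV length from [.#../.#..]: 3 plies

ply 1, H at .#../.#.. | H02=+1→.###/.#..*; H12=+1→.#../.###
ply 2, V at .###/.#.. | V00=-1→####/##..*
ply 3, H at ####/##.. | H12=+1→####/####*
ply 4: ####/#### is terminal -1 (V); from .#../.#.. depth 6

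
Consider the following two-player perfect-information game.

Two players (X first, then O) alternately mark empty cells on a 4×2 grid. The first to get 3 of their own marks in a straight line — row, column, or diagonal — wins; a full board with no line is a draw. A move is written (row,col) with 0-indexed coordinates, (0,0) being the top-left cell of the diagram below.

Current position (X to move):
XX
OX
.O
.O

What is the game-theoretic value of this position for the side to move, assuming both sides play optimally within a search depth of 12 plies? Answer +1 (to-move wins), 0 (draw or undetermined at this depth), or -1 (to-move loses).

value(XX/OX/.O/.O, X) = 0

[XX/OX/.O/.O] X move#1: (2,0):+0/XX/OX/XO/.O*, (3,0):+0/XX/OX/.O/XO
[XX/OX/XO/.O] O move#2: (3,0):+0/XX/OX/XO/OO*
[XX/OX/XO/OO] end (terminal +0, X#3); searched XX/OX/.O/.O to 12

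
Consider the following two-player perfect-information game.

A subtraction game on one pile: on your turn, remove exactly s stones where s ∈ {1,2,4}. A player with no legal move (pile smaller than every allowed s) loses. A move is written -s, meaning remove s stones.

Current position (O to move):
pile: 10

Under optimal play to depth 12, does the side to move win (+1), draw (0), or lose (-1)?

value(10, O) = +1

[10] O move#1: -1:+1/9*, -2:-1/8, -4:+1/6
[9] X move#2: -1:-1/8*, -2:-1/7, -4:-1/5
[8] O move#3: -1:-1/7, -2:+1/6*, -4:-1/4
[6] X move#4: -1:-1/5*, -2:-1/4, -4:-1/2
[5] O move#5: -1:-1/4, -2:+1/3*, -4:-1/1
[3] X move#6: -1:-1/2*, -2:-1/1
[2] O move#7: -1:-1/1, -2:+1/0*
[0] end (terminal -1, X#8); searched 10 to 12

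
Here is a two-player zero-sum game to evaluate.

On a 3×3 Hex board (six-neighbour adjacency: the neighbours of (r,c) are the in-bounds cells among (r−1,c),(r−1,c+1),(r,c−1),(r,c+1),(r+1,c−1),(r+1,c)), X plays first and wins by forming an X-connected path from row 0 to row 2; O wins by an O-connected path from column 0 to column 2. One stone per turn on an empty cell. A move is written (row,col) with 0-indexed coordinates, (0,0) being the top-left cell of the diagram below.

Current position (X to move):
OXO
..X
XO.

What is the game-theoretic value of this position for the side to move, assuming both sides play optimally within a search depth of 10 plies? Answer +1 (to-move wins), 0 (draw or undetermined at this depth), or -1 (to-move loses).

value(OXO/..X/XO., X) = +1

ply 1, X at OXO/..X/XO. | (1,0)=+1→OXO/X.X/XO.*; (1,1)=+1→OXO/.XX/XO.; (2,2)=+1→OXO/..X/XOX
ply 2: OXO/X.X/XO. is terminal -1 (O); from OXO/..X/XO. depth 10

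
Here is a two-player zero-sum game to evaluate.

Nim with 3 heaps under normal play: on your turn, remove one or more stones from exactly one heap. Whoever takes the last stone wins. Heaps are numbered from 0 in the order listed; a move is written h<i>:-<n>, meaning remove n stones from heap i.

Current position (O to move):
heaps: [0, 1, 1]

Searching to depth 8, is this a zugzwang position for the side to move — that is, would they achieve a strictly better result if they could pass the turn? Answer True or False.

zugzwang((0,1,1), O) = True

p1 O@[(0,1,1)]: h1:-1[(0,0,1)]-1* h2:-1[(0,1,0)]-1
p2 X@[(0,0,1)]: h2:-1[(0,0,0)]+1*
p3 O@[(0,0,0)] terminal -1; root [(0,1,1)] d8
pass branch (X moves first from the same position):
  | p1 X@[(0,1,1)]: h1:-1[(0,0,1)]-1* h2:-1[(0,1,0)]-1
  | p2 O@[(0,0,1)]: h2:-1[(0,0,0)]+1*
  | p3 X@[(0,0,0)] terminal -1; root [(0,1,1)] d8
O moving scores -1; O passing scores +1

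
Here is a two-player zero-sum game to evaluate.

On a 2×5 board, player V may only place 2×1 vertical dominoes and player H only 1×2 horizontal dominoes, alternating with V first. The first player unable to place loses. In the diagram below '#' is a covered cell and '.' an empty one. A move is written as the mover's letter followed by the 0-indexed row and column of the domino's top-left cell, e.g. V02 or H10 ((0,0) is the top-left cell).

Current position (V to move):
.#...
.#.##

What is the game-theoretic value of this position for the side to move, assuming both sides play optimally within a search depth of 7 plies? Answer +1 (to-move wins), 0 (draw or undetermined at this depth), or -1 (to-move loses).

p1 V@[.#.../.#.##]: V00[##.../##.##]-1 V02[.##../.####]+1*
p2 H@[.##../.####]: H03[.####/.####]-1*
p3 V@[.####/.####]: V00[#####/#####]+1*
p4 H@[#####/#####] terminal -1; root [.#.../.#.##] d7

value(.#.../.#.##, V) = +1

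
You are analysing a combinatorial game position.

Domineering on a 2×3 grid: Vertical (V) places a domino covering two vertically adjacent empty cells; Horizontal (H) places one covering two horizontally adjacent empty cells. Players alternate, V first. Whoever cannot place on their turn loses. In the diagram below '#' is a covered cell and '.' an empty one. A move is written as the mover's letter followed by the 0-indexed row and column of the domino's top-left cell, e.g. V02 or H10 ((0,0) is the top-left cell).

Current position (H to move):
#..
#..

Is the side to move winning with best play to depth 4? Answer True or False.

[#../#..] H move#1: H01:+1/###/#..*, H11:+1/#../###
[###/#..] end (terminal -1, V#2); searched #../#.. to 4

H winning at [#../#..]: True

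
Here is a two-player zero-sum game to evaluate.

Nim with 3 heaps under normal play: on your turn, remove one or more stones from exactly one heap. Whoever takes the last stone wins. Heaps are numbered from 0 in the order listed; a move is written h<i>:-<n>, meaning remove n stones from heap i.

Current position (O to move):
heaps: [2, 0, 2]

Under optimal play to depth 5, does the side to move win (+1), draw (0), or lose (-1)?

value((2,0,2), O) = -1

ply 1, O at (2,0,2) | h0:-1=-1→(1,0,2)*; h0:-2=-1→(0,0,2); h2:-1=-1→(2,0,1); h2:-2=-1→(2,0,0)
ply 2, X at (1,0,2) | h0:-1=-1→(0,0,2); h2:-1=+1→(1,0,1)*; h2:-2=-1→(1,0,0)
ply 3, O at (1,0,1) | h0:-1=-1→(0,0,1)*; h2:-1=-1→(1,0,0)
ply 4, X at (0,0,1) | h2:-1=+1→(0,0,0)*
ply 5: (0,0,0) is terminal -1 (O); from (2,0,2) depth 5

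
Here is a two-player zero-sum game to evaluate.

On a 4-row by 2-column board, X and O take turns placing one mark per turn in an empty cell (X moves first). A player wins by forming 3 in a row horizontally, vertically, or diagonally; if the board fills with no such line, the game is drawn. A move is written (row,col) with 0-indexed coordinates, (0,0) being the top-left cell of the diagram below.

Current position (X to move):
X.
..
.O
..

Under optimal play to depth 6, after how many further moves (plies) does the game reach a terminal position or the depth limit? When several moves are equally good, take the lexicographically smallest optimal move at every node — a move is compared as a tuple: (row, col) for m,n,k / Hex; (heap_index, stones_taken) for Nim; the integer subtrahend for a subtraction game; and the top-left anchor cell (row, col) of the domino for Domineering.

PV length from [X./../.O/..]: 6 plies

p1 X@[X./../.O/..]: (0,1)[XX/../.O/..]+0* (1,0)[X./X./.O/..]+0 (1,1)[X./.X/.O/..]+0 (2,0)[X./../XO/..]+0 (3,0)[X./../.O/X.]-1 (3,1)[X./../.O/.X]+0
p2 O@[XX/../.O/..]: (1,0)[XX/O./.O/..]+0* (1,1)[XX/.O/.O/..]+0 (2,0)[XX/../OO/..]+0 (3,0)[XX/../.O/O.]+0 (3,1)[XX/../.O/.O]+0
p3 X@[XX/O./.O/..]: (1,1)[XX/OX/.O/..]+0* (2,0)[XX/O./XO/..]+0 (3,0)[XX/O./.O/X.]+0 (3,1)[XX/O./.O/.X]+0
p4 O@[XX/OX/.O/..]: (2,0)[XX/OX/OO/..]+0* (3,0)[XX/OX/.O/O.]+0 (3,1)[XX/OX/.O/.O]+0
p5 X@[XX/OX/OO/..]: (3,0)[XX/OX/OO/X.]+0* (3,1)[XX/OX/OO/.X]-1
p6 O@[XX/OX/OO/X.]: (3,1)[XX/OX/OO/XO]+0*
p7 X@[XX/OX/OO/XO] terminal +0; root [X./../.O/..] d6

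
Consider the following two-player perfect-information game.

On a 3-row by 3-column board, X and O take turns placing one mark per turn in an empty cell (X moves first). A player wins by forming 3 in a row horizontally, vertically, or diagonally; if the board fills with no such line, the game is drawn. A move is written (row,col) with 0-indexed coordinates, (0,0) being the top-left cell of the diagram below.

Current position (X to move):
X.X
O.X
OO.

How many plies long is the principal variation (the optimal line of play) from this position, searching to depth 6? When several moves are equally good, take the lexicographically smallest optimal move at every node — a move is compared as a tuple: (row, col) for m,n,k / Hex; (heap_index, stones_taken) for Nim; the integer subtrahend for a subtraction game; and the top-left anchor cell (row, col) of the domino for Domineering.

p1 X@[X.X/O.X/OO.]: (0,1)[XXX/O.X/OO.]+1* (1,1)[X.X/OXX/OO.]-1 (2,2)[X.X/O.X/OOX]+1
p2 O@[XXX/O.X/OO.] terminal -1; root [X.X/O.X/OO.] d6

PV length from [X.X/O.X/OO.]: 1 ply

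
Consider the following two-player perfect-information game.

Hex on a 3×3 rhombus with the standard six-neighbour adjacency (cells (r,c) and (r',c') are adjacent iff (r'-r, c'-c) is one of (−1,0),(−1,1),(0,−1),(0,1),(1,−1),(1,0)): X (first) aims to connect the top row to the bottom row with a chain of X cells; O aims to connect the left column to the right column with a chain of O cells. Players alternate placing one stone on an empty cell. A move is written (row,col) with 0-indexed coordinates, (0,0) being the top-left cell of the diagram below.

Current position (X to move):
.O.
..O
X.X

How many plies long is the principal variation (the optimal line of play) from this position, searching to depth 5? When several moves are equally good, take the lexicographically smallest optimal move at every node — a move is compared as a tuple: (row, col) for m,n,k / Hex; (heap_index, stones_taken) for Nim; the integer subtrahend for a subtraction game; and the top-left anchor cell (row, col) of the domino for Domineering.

PV length from [.O./..O/X.X]: 4 plies

ply 1, X at .O./..O/X.X | (0,0)=-1→XO./..O/X.X*; (0,2)=-1→.OX/..O/X.X; (1,0)=-1→.O./X.O/X.X; (1,1)=-1→.O./.XO/X.X; (2,1)=-1→.O./..O/XXX
ply 2, O at XO./..O/X.X | (0,2)=-1→XOO/..O/X.X; (1,0)=+1→XO./O.O/X.X*; (1,1)=-1→XO./.OO/X.X; (2,1)=-1→XO./..O/XOX
ply 3, X at XO./O.O/X.X | (0,2)=-1→XOX/O.O/X.X*; (1,1)=-1→XO./OXO/X.X; (2,1)=-1→XO./O.O/XXX
ply 4, O at XOX/O.O/X.X | (1,1)=+1→XOX/OOO/X.X*; (2,1)=-1→XOX/O.O/XOX
ply 5: XOX/OOO/X.X is terminal -1 (X); from .O./..O/X.X depth 5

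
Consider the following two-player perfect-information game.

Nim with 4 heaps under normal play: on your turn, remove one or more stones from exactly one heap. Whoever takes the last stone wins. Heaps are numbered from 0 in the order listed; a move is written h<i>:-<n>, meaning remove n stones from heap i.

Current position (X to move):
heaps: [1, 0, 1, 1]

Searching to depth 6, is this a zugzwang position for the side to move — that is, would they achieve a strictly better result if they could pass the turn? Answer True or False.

[(1,0,1,1)] X move#1: h0:-1:+1/(0,0,1,1)*, h2:-1:+1/(1,0,0,1), h3:-1:+1/(1,0,1,0)
[(0,0,1,1)] O move#2: h2:-1:-1/(0,0,0,1)*, h3:-1:-1/(0,0,1,0)
[(0,0,0,1)] X move#3: h3:-1:+1/(0,0,0,0)*
[(0,0,0,0)] end (terminal -1, O#4); searched (1,0,1,1) to 6
if X skipped the turn, O would face:
~ [(1,0,1,1)] O move#1: h0:-1:+1/(0,0,1,1)*, h2:-1:+1/(1,0,0,1), h3:-1:+1/(1,0,1,0)
~ [(0,0,1,1)] X move#2: h2:-1:-1/(0,0,0,1)*, h3:-1:-1/(0,0,1,0)
~ [(0,0,0,1)] O move#3: h3:-1:+1/(0,0,0,0)*
~ [(0,0,0,0)] end (terminal -1, X#4); searched (1,0,1,1) to 6
compare (X): move=+1 vs pass=-1

zugzwang((1,0,1,1), X) = False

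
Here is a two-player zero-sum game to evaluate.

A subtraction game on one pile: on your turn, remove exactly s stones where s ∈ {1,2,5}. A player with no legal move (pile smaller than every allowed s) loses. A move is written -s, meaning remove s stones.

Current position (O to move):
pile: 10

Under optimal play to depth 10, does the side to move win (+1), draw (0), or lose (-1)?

value(10, O) = +1

p1 O@[10]: -1[9]+1* -2[8]-1 -5[5]-1
p2 X@[9]: -1[8]-1* -2[7]-1 -5[4]-1
p3 O@[8]: -1[7]-1 -2[6]+1* -5[3]+1
p4 X@[6]: -1[5]-1* -2[4]-1 -5[1]-1
p5 O@[5]: -1[4]-1 -2[3]+1* -5[0]+1
p6 X@[3]: -1[2]-1* -2[1]-1
p7 O@[2]: -1[1]-1 -2[0]+1*
p8 X@[0] terminal -1; root [10] d10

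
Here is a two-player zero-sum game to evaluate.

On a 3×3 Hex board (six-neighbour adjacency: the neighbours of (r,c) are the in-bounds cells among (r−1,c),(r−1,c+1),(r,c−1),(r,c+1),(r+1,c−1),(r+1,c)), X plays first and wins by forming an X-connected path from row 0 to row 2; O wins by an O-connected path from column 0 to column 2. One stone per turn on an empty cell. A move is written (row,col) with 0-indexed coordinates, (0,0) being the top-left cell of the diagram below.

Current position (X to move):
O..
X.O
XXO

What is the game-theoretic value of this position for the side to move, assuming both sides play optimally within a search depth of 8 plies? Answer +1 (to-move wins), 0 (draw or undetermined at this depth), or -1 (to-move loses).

value(O../X.O/XXO, X) = +1

[O../X.O/XXO] X move#1: (0,1):+1/OX./X.O/XXO*, (0,2):+1/O.X/X.O/XXO, (1,1):+1/O../XXO/XXO
[OX./X.O/XXO] end (terminal -1, O#2); searched O../X.O/XXO to 8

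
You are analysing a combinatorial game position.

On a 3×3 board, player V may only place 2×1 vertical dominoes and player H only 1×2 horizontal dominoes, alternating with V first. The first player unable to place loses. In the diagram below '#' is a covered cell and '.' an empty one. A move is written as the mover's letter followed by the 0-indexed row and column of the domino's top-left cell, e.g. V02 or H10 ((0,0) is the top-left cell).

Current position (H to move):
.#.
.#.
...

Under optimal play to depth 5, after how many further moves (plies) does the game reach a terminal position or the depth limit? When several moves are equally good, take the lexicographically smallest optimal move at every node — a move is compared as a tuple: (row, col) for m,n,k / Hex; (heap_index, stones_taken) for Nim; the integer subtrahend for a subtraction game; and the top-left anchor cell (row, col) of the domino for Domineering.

[.#./.#./...] H move#1: H20:-1/.#./.#./##.*, H21:-1/.#./.#./.##
[.#./.#./##.] V move#2: V00:+1/##./##./##.*, V02:+1/.##/.##/##., V12:+1/.#./.##/###
[##./##./##.] end (terminal -1, H#3); searched .#./.#./... to 5

PV length from [.#./.#./...]: 2 plies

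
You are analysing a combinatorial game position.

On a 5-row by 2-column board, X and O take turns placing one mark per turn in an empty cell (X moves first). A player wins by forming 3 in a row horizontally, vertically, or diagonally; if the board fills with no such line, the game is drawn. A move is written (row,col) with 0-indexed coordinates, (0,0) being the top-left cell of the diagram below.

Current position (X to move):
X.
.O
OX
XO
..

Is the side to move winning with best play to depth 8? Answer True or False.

ply 1, X at X./.O/OX/XO/.. | (0,1)=+0→XX/.O/OX/XO/..*; (1,0)=+0→X./XO/OX/XO/..; (4,0)=+0→X./.O/OX/XO/X.; (4,1)=+0→X./.O/OX/XO/.X
ply 2, O at XX/.O/OX/XO/.. | (1,0)=+0→XX/OO/OX/XO/..*; (4,0)=+0→XX/.O/OX/XO/O.; (4,1)=+0→XX/.O/OX/XO/.O
ply 3, X at XX/OO/OX/XO/.. | (4,0)=+0→XX/OO/OX/XO/X.*; (4,1)=+0→XX/OO/OX/XO/.X
ply 4, O at XX/OO/OX/XO/X. | (4,1)=+0→XX/OO/OX/XO/XO*
ply 5: XX/OO/OX/XO/XO is terminal +0 (X); from X./.O/OX/XO/.. depth 8

X winning at [X./.O/OX/XO/..]: False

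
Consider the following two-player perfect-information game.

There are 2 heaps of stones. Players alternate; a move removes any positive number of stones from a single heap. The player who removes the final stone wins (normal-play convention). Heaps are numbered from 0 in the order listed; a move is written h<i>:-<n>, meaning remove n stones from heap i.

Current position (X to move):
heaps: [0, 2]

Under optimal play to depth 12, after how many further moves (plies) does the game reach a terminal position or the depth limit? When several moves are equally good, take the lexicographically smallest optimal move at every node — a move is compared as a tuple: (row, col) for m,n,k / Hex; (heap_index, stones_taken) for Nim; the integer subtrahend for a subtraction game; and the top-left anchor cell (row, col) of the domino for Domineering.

PV length from [(0,2)]: 1 ply

ply 1, X at (0,2) | h1:-1=-1→(0,1); h1:-2=+1→(0,0)*
ply 2: (0,0) is terminal -1 (O); from (0,2) depth 12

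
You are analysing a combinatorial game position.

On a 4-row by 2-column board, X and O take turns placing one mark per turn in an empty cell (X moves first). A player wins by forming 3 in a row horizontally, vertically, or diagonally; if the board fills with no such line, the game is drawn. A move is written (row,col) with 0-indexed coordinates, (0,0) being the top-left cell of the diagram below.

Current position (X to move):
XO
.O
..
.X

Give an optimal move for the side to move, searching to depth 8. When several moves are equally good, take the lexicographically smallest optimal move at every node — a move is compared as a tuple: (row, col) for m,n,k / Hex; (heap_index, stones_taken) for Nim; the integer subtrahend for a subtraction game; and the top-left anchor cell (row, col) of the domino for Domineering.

X's best at [XO/.O/../.X]: (2,1)

p1 X@[XO/.O/../.X]: (1,0)[XO/XO/../.X]-1 (2,0)[XO/.O/X./.X]-1 (2,1)[XO/.O/.X/.X]+0* (3,0)[XO/.O/../XX]-1
p2 O@[XO/.O/.X/.X]: (1,0)[XO/OO/.X/.X]+0* (2,0)[XO/.O/OX/.X]+0 (3,0)[XO/.O/.X/OX]+0
p3 X@[XO/OO/.X/.X]: (2,0)[XO/OO/XX/.X]+0* (3,0)[XO/OO/.X/XX]+0
p4 O@[XO/OO/XX/.X]: (3,0)[XO/OO/XX/OX]+0*
p5 X@[XO/OO/XX/OX] terminal +0; root [XO/.O/../.X] d8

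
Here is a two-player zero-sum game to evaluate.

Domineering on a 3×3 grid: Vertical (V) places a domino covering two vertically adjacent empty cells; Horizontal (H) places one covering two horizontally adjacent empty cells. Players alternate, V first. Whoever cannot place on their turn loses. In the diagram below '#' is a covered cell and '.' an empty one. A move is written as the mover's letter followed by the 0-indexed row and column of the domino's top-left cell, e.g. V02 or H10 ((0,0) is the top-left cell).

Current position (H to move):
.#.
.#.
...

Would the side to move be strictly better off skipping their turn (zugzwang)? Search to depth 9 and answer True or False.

zugzwang(.#./.#./..., H) = False

p1 H@[.#./.#./...]: H20[.#./.#./##.]-1* H21[.#./.#./.##]-1
p2 V@[.#./.#./##.]: V00[##./##./##.]+1* V02[.##/.##/##.]+1 V12[.#./.##/###]+1
p3 H@[##./##./##.] terminal -1; root [.#./.#./...] d9
suppose H passes — search the same position with V to move:
pass> p1 V@[.#./.#./...]: V00[##./##./...]+1* V02[.##/.##/...]+1 V10[.#./##./#..]+1 V12[.#./.##/..#]+1
pass> p2 H@[##./##./...]: H20[##./##./##.]-1* H21[##./##./.##]-1
pass> p3 V@[##./##./##.]: V02[###/###/##.]+1* V12[##./###/###]+1
pass> p4 H@[###/###/##.] terminal -1; root [.#./.#./...] d9
for H: play -1, pass -1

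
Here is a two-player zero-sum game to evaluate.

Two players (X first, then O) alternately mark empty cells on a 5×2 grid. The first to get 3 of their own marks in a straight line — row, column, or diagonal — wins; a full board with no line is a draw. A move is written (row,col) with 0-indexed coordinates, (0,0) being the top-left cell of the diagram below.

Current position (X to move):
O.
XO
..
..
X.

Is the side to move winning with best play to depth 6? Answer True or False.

[O./XO/../../X.] X move#1: (0,1):+0/OX/XO/../../X.*, (2,0):+0/O./XO/X./../X., (2,1):+0/O./XO/.X/../X., (3,0):+0/O./XO/../X./X., (3,1):+0/O./XO/../.X/X., (4,1):-1/O./XO/../../XX
[OX/XO/../../X.] O move#2: (2,0):+0/OX/XO/O./../X.*, (2,1):+0/OX/XO/.O/../X., (3,0):+0/OX/XO/../O./X., (3,1):+0/OX/XO/../.O/X., (4,1):+0/OX/XO/../../XO
[OX/XO/O./../X.] X move#3: (2,1):+0/OX/XO/OX/../X.*, (3,0):+0/OX/XO/O./X./X., (3,1):+0/OX/XO/O./.X/X., (4,1):+0/OX/XO/O./../XX
[OX/XO/OX/../X.] O move#4: (3,0):+0/OX/XO/OX/O./X.*, (3,1):+0/OX/XO/OX/.O/X., (4,1):+0/OX/XO/OX/../XO
[OX/XO/OX/O./X.] X move#5: (3,1):+0/OX/XO/OX/OX/X.*, (4,1):+0/OX/XO/OX/O./XX
[OX/XO/OX/OX/X.] O move#6: (4,1):+0/OX/XO/OX/OX/XO*
[OX/XO/OX/OX/XO] end (terminal +0, X#7); searched O./XO/../../X. to 6

X winning at [O./XO/../../X.]: False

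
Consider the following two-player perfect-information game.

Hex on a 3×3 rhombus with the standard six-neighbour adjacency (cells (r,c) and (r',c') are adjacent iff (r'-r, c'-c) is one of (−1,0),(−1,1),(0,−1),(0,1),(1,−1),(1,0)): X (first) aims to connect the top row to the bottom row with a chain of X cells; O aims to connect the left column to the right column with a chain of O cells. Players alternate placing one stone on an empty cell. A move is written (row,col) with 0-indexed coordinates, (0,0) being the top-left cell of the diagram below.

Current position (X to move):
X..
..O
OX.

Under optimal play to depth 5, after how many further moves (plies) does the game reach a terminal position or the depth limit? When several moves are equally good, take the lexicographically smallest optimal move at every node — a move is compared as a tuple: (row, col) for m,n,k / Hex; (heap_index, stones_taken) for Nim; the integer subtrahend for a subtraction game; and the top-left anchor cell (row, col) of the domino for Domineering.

PV length from [X../..O/OX.]: 3 plies

[X../..O/OX.] X move#1: (0,1):-1/XX./..O/OX., (0,2):-1/X.X/..O/OX., (1,0):-1/X../X.O/OX., (1,1):+1/X../.XO/OX.*, (2,2):-1/X../..O/OXX
[X../.XO/OX.] O move#2: (0,1):-1/XO./.XO/OX.*, (0,2):-1/X.O/.XO/OX., (1,0):-1/X../OXO/OX., (2,2):-1/X../.XO/OXO
[XO./.XO/OX.] X move#3: (0,2):+1/XOX/.XO/OX.*, (1,0):+1/XO./XXO/OX., (2,2):+1/XO./.XO/OXX
[XOX/.XO/OX.] end (terminal -1, O#4); searched X../..O/OX. to 5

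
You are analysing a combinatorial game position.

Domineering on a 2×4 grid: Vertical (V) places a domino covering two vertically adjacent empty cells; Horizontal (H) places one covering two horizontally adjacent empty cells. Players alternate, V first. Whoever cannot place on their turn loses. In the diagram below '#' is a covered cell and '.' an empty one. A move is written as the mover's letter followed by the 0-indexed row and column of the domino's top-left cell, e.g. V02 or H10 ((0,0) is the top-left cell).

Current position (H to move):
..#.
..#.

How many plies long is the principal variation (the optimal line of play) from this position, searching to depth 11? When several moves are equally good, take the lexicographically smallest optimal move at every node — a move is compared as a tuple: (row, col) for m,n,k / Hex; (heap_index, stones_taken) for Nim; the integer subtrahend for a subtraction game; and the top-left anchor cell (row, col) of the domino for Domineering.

PV length from [..#./..#.]: 3 plies

p1 H@[..#./..#.]: H00[###./..#.]+1* H10[..#./###.]+1
p2 V@[###./..#.]: V03[####/..##]-1*
p3 H@[####/..##]: H10[####/####]+1*
p4 V@[####/####] terminal -1; root [..#./..#.] d11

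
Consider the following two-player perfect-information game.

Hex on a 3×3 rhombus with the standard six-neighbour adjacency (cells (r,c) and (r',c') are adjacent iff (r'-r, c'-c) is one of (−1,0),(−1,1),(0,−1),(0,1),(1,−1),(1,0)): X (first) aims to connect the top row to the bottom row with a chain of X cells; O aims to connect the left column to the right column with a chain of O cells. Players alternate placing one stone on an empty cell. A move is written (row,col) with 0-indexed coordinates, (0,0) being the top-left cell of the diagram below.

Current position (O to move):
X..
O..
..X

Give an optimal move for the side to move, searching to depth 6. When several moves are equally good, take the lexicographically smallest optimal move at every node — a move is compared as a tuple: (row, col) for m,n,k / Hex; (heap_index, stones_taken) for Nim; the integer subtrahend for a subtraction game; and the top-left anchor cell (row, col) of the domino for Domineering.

O's best at [X../O../..X]: (0,2)

[X../O../..X] O move#1: (0,1):-1/XO./O../..X, (0,2):+1/X.O/O../..X*, (1,1):+1/X../OO./..X, (1,2):-1/X../O.O/..X, (2,0):-1/X../O../O.X, (2,1):-1/X../O../.OX
[X.O/O../..X] X move#2: (0,1):-1/XXO/O../..X*, (1,1):-1/X.O/OX./..X, (1,2):-1/X.O/O.X/..X, (2,0):-1/X.O/O../X.X, (2,1):-1/X.O/O../.XX
[XXO/O../..X] O move#3: (1,1):+1/XXO/OO./..X*, (1,2):-1/XXO/O.O/..X, (2,0):-1/XXO/O../O.X, (2,1):-1/XXO/O../.OX
[XXO/OO./..X] end (terminal -1, X#4); searched X../O../..X to 6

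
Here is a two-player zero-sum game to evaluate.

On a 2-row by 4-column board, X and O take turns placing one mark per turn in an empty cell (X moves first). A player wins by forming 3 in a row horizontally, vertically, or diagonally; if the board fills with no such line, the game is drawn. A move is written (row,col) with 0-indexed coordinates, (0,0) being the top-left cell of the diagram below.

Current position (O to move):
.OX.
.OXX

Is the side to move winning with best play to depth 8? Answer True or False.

O winning at [.OX./.OXX]: False

ply 1, O at .OX./.OXX | (0,0)=+0→OOX./.OXX*; (0,3)=+0→.OXO/.OXX; (1,0)=+0→.OX./OOXX
ply 2, X at OOX./.OXX | (0,3)=+0→OOXX/.OXX*; (1,0)=+0→OOX./XOXX
ply 3, O at OOXX/.OXX | (1,0)=+0→OOXX/OOXX*
ply 4: OOXX/OOXX is terminal +0 (X); from .OX./.OXX depth 8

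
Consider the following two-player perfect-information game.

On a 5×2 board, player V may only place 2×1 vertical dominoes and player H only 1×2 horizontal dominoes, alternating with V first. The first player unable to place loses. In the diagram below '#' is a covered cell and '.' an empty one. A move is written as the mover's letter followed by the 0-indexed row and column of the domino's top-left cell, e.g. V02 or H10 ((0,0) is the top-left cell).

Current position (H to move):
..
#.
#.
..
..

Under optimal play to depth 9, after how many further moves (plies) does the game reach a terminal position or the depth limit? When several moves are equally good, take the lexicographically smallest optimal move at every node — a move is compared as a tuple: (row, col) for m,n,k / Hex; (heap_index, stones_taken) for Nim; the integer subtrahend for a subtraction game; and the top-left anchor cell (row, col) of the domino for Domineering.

p1 H@[../#./#./../..]: H00[##/#./#./../..]-1 H30[../#./#./##/..]+1* H40[../#./#./../##]+1
p2 V@[../#./#./##/..]: V01[.#/##/#./##/..]-1* V11[../##/##/##/..]-1
p3 H@[.#/##/#./##/..]: H40[.#/##/#./##/##]+1*
p4 V@[.#/##/#./##/##] terminal -1; root [../#./#./../..] d9

PV length from [../#./#./../..]: 3 plies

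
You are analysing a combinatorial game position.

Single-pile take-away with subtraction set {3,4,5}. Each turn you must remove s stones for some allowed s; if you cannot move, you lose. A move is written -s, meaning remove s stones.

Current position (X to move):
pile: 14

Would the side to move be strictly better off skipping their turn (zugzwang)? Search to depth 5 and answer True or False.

p1 X@[14]: -3[11]-1 -4[10]+1* -5[9]+1
p2 O@[10]: -3[7]-1* -4[6]-1 -5[5]-1
p3 X@[7]: -3[4]-1 -4[3]-1 -5[2]+1*
p4 O@[2] terminal -1; root [14] d5
suppose X passes — search the same position with O to move:
pass> p1 O@[14]: -3[11]-1 -4[10]+1* -5[9]+1
pass> p2 X@[10]: -3[7]-1* -4[6]-1 -5[5]-1
pass> p3 O@[7]: -3[4]-1 -4[3]-1 -5[2]+1*
pass> p4 X@[2] terminal -1; root [14] d5
for X: play +1, pass -1

zugzwang(14, X) = False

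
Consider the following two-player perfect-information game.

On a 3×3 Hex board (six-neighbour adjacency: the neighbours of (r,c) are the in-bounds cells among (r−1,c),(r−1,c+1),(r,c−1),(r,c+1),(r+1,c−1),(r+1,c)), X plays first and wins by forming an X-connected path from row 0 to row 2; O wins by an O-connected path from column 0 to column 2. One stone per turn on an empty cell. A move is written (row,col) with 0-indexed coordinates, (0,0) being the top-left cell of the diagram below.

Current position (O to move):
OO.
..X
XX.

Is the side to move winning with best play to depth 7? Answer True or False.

O winning at [OO./..X/XX.]: True

[OO./..X/XX.] O move#1: (0,2):+1/OOO/..X/XX.*, (1,0):-1/OO./O.X/XX., (1,1):-1/OO./.OX/XX., (2,2):-1/OO./..X/XXO
[OOO/..X/XX.] end (terminal -1, X#2); searched OO./..X/XX. to 7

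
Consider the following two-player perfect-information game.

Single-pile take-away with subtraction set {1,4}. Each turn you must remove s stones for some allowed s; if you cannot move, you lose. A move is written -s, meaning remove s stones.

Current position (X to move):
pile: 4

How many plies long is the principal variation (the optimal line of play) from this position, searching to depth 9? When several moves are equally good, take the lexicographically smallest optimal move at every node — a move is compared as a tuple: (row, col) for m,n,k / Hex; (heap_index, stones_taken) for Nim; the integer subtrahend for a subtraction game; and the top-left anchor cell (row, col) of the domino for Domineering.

PV length from [4]: 1 ply

ply 1, X at 4 | -1=-1→3; -4=+1→0*
ply 2: 0 is terminal -1 (O); from 4 depth 9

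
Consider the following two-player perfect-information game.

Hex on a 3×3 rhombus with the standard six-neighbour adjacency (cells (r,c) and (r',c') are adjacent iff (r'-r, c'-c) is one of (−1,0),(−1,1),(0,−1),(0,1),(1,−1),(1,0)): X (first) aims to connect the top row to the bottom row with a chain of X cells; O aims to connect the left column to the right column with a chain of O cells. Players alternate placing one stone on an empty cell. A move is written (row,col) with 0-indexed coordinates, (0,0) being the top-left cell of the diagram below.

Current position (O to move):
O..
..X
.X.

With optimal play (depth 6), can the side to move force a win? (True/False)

O winning at [O../..X/.X.]: True

[O../..X/.X.] O move#1: (0,1):-1/OO./..X/.X., (0,2):+1/O.O/..X/.X.*, (1,0):-1/O../O.X/.X., (1,1):-1/O../.OX/.X., (2,0):-1/O../..X/OX., (2,2):-1/O../..X/.XO
[O.O/..X/.X.] X move#2: (0,1):-1/OXO/..X/.X.*, (1,0):-1/O.O/X.X/.X., (1,1):-1/O.O/.XX/.X., (2,0):-1/O.O/..X/XX., (2,2):-1/O.O/..X/.XX
[OXO/..X/.X.] O move#3: (1,0):-1/OXO/O.X/.X., (1,1):+1/OXO/.OX/.X.*, (2,0):-1/OXO/..X/OX., (2,2):-1/OXO/..X/.XO
[OXO/.OX/.X.] X move#4: (1,0):-1/OXO/XOX/.X.*, (2,0):-1/OXO/.OX/XX., (2,2):-1/OXO/.OX/.XX
[OXO/XOX/.X.] O move#5: (2,0):+1/OXO/XOX/OX.*, (2,2):-1/OXO/XOX/.XO
[OXO/XOX/OX.] end (terminal -1, X#6); searched O../..X/.X. to 6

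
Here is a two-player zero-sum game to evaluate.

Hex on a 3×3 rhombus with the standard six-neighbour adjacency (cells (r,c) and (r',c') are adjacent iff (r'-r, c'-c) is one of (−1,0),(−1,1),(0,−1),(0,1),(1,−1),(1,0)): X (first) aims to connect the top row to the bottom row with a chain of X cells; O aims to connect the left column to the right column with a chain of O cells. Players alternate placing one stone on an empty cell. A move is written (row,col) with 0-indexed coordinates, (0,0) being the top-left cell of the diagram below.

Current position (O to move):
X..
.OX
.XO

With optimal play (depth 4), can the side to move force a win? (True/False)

ply 1, O at X../.OX/.XO | (0,1)=-1→XO./.OX/.XO; (0,2)=+1→X.O/.OX/.XO*; (1,0)=-1→X../OOX/.XO; (2,0)=-1→X../.OX/OXO
ply 2, X at X.O/.OX/.XO | (0,1)=-1→XXO/.OX/.XO*; (1,0)=-1→X.O/XOX/.XO; (2,0)=-1→X.O/.OX/XXO
ply 3, O at XXO/.OX/.XO | (1,0)=+1→XXO/OOX/.XO*; (2,0)=+1→XXO/.OX/OXO
ply 4: XXO/OOX/.XO is terminal -1 (X); from X../.OX/.XO depth 4

O winning at [X../.OX/.XO]: True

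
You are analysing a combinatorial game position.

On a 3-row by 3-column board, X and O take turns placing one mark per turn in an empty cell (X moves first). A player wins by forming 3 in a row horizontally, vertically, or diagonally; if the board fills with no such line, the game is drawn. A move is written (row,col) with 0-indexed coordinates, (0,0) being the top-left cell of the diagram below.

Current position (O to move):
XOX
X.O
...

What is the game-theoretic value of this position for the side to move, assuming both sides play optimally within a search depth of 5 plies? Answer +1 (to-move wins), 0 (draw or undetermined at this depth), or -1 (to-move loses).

value(XOX/X.O/..., O) = 0

ply 1, O at XOX/X.O/... | (1,1)=-1→XOX/XOO/...; (2,0)=+0→XOX/X.O/O..*; (2,1)=-1→XOX/X.O/.O.; (2,2)=-1→XOX/X.O/..O
ply 2, X at XOX/X.O/O.. | (1,1)=+0→XOX/XXO/O..*; (2,1)=+0→XOX/X.O/OX.; (2,2)=+0→XOX/X.O/O.X
ply 3, O at XOX/XXO/O.. | (2,1)=-1→XOX/XXO/OO.; (2,2)=+0→XOX/XXO/O.O*
ply 4, X at XOX/XXO/O.O | (2,1)=+0→XOX/XXO/OXO*
ply 5: XOX/XXO/OXO is terminal +0 (O); from XOX/X.O/... depth 5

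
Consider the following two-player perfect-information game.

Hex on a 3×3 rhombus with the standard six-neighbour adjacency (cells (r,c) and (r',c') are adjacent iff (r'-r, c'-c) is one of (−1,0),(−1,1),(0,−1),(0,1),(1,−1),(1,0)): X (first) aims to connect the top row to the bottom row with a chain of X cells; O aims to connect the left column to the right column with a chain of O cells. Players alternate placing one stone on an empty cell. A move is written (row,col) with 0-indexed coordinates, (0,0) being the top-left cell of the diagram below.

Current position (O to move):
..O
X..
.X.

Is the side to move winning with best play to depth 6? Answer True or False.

O winning at [..O/X../.X.]: False

[..O/X../.X.] O move#1: (0,0):-1/O.O/X../.X.*, (0,1):-1/.OO/X../.X., (1,1):-1/..O/XO./.X., (1,2):-1/..O/X.O/.X., (2,0):-1/..O/X../OX., (2,2):-1/..O/X../.XO
[O.O/X../.X.] X move#2: (0,1):+1/OXO/X../.X.*, (1,1):-1/O.O/XX./.X., (1,2):-1/O.O/X.X/.X., (2,0):-1/O.O/X../XX., (2,2):-1/O.O/X../.XX
[OXO/X../.X.] O move#3: (1,1):-1/OXO/XO./.X.*, (1,2):-1/OXO/X.O/.X., (2,0):-1/OXO/X../OX., (2,2):-1/OXO/X../.XO
[OXO/XO./.X.] X move#4: (1,2):-1/OXO/XOX/.X., (2,0):+1/OXO/XO./XX.*, (2,2):-1/OXO/XO./.XX
[OXO/XO./XX.] end (terminal -1, O#5); searched ..O/X../.X. to 6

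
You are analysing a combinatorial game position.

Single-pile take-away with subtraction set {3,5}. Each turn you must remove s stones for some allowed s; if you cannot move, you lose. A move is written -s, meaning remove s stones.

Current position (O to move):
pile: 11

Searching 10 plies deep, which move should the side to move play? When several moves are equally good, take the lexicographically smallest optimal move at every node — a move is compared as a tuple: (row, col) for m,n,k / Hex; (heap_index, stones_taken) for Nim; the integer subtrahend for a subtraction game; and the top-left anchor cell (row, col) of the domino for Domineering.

O's best at [11]: -3

p1 O@[11]: -3[8]+1* -5[6]-1
p2 X@[8]: -3[5]-1* -5[3]-1
p3 O@[5]: -3[2]+1* -5[0]+1
p4 X@[2] terminal -1; root [11] d10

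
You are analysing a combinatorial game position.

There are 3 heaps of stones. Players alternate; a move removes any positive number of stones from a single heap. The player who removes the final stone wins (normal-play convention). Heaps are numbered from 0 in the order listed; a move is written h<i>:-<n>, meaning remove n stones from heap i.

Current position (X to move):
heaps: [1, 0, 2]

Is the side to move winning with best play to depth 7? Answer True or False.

ply 1, X at (1,0,2) | h0:-1=-1→(0,0,2); h2:-1=+1→(1,0,1)*; h2:-2=-1→(1,0,0)
ply 2, O at (1,0,1) | h0:-1=-1→(0,0,1)*; h2:-1=-1→(1,0,0)
ply 3, X at (0,0,1) | h2:-1=+1→(0,0,0)*
ply 4: (0,0,0) is terminal -1 (O); from (1,0,2) depth 7

X winning at [(1,0,2)]: True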